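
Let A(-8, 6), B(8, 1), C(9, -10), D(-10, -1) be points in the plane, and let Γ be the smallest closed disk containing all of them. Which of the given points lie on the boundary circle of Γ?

A, C

By Welzl's lemma the MEC is supported by two points (diametrically opposite) or three points (on a circumcircle).
The farthest pair is A–C with squared distance 545. The circle on this segment as diameter has centre (0.5, -2) and r² = 545/4 = 136.25.
Check B: distance² to centre = 65.25 ≤ 136.25, so it lies inside.
All remaining points lie in this disk, and no smaller disk contains both endpoints, so this is the minimum enclosing circle.
The points at distance exactly r from the centre are A, C — 2 points.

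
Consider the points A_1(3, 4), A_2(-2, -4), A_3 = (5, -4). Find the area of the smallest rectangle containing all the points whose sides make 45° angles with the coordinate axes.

In coordinates u = x + y, v = x − y the rectangle is axis-aligned; the map (x,y)→(u,v) scales areas by 2.
u-values: 7, -6, 1; range = 7 − (-6) = 13.
v-values: -1, 2, 9; range = 9 − (-1) = 10.
Area = (13 × 10) / 2 = 65.

65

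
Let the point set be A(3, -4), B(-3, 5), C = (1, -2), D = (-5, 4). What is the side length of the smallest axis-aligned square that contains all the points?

The bounding box has width 8 and height 9.
An axis-aligned square enclosing the set must have side ≥ max(width, height).
So the minimum side is max(8, 9) = 9.

9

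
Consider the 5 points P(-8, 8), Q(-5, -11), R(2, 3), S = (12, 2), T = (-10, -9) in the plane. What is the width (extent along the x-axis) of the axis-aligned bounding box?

22

max x = 12, min x = -10, so width = 22.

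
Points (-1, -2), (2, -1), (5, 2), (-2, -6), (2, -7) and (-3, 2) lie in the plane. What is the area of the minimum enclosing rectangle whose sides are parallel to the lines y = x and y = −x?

In coordinates u = x + y, v = x − y the rectangle is axis-aligned; the map (x,y)→(u,v) scales areas by 2.
u-values: -3, 1, 7, -8, -5, -1; range = 7 − (-8) = 15.
v-values: 1, 3, 3, 4, 9, -5; range = 9 − (-5) = 14.
Area = (15 × 14) / 2 = 105.

105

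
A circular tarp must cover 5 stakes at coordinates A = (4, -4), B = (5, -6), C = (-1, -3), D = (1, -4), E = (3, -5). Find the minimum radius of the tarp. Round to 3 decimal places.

By Welzl's lemma the MEC is supported by two points (diametrically opposite) or three points (on a circumcircle).
The farthest pair is B–C with squared distance 45. The circle on this segment as diameter has centre (2, -4.5) and r² = 45/4 = 11.25.
Check A: distance² to centre = 4.25 ≤ 11.25, so it lies inside.
All remaining points lie in this disk, and no smaller disk contains both endpoints, so this is the minimum enclosing circle.
r = √(11.25) ≈ 3.354.

3.354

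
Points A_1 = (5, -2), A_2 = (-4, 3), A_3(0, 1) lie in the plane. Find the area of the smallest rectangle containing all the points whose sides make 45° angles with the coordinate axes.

28

In coordinates u = x + y, v = x − y the rectangle is axis-aligned; the map (x,y)→(u,v) scales areas by 2.
u-values: 3, -1, 1; range = 3 − (-1) = 4.
v-values: 7, -7, -1; range = 7 − (-7) = 14.
Area = (4 × 14) / 2 = 28.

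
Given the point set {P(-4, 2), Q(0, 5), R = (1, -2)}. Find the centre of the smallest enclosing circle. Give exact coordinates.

(-25/62, 85/62)

Side lengths²: PQ² = 25, PR² = 41, QR² = 50.
Since QR² = 50 < 41 + 25 = 66, the triangle is acute, so the smallest enclosing circle is the circumcircle.
Circumcentre = (-25/62, 85/62), r² = 25625/1922.
Centre = (-25/62, 85/62).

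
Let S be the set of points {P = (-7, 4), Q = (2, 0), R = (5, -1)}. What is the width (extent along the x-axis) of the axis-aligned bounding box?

max x = 5, min x = -7, so width = 12.

12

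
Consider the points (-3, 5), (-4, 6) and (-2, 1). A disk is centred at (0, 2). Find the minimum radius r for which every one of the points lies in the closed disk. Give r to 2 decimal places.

5.66

The required radius is the distance from (0, 2) to the farthest point.
Squared distances: 18, 32, 5.
Maximum is 32, attained at (-4, 6).
r = √32 ≈ 5.66.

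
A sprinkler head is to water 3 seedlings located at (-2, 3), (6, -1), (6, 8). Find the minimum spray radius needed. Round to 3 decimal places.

Call the three points A, B, C in the order given.
Side lengths²: AB² = 80, AC² = 89, BC² = 81.
Since AC² = 89 < 81 + 80 = 161, the triangle is acute, so the smallest enclosing circle is the circumcircle.
Circumcentre = (3.25, 3.5), r² = 27.8125.
r = √(27.8125) ≈ 5.274.

5.274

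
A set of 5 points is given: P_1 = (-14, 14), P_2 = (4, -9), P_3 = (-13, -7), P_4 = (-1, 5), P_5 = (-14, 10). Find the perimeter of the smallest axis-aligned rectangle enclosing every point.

82

Width = max x − min x = 4 − (-14) = 18.
Height = max y − min y = 14 − (-9) = 23.
Perimeter = 2(18 + 23) = 82.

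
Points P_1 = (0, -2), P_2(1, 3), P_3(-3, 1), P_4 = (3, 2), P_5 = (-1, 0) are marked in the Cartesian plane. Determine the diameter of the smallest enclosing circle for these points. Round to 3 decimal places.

6.145

The minimum enclosing circle is determined by three boundary points: P_1, P_3, P_4.
Their circumcentre is (1/14, 15/14) with r² = 925/98.
The farthest remaining point P_2 is at distance² 449/98 ≤ 925/98.
Diameter = 2r = 2√(925/98) ≈ 6.145.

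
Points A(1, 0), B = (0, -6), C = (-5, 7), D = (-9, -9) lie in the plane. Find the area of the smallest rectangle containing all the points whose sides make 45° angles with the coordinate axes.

180

In coordinates u = x + y, v = x − y the rectangle is axis-aligned; the map (x,y)→(u,v) scales areas by 2.
u-values: 1, -6, 2, -18; range = 2 − (-18) = 20.
v-values: 1, 6, -12, 0; range = 6 − (-12) = 18.
Area = (20 × 18) / 2 = 180.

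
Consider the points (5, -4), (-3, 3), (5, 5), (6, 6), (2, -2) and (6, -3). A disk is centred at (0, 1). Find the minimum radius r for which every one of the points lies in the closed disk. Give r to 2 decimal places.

7.81

The required radius is the distance from (0, 1) to the farthest point.
Squared distances: 50, 13, 41, 61, 13, 52.
Maximum is 61, attained at (6, 6).
r = √61 ≈ 7.81.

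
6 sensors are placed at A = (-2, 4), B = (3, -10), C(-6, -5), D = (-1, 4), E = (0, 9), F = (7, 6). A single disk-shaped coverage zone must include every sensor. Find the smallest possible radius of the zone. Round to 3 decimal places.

The farthest pair is B–E with squared distance 370. The circle on this segment as diameter has centre (1.5, -0.5) and r² = 370/4 = 92.5.
Check A: distance² to centre = 32.5 ≤ 92.5, so it lies inside.
All remaining points lie in this disk, and no smaller disk contains both endpoints, so this is the minimum enclosing circle.
r = √(92.5) ≈ 9.618.

9.618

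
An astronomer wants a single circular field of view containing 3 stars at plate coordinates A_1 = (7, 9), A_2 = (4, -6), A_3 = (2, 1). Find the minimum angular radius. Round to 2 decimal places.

7.65

Side lengths²: A_1A_2² = 234, A_1A_3² = 89, A_2A_3² = 53.
Since A_1A_2² = 234 ≥ 89 + 53 = 142, the angle opposite A_1A_2 is not acute, so the smallest enclosing circle has A_1A_2 as diameter.
Centre = midpoint of A_1A_2 = (5.5, 1.5), r² = 234/4 = 58.5.
r = √(58.5) ≈ 7.65.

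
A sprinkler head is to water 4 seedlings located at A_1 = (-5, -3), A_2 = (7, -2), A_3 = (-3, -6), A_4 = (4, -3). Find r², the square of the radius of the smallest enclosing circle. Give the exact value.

A smallest enclosing disk is always determined by at most three of the input points on its boundary.
The farthest pair is A_1–A_2 with squared distance 145. The circle on this segment as diameter has centre (1, -2.5) and r² = 145/4 = 36.25.
Check A_3: distance² to centre = 28.25 ≤ 36.25, so it lies inside.
All remaining points lie in this disk, and no smaller disk contains both endpoints, so this is the minimum enclosing circle.

36.25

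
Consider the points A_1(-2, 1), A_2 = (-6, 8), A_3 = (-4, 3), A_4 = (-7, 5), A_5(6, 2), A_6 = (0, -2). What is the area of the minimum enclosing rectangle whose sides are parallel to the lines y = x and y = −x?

In coordinates u = x + y, v = x − y the rectangle is axis-aligned; the map (x,y)→(u,v) scales areas by 2.
u-values: -1, 2, -1, -2, 8, -2; range = 8 − (-2) = 10.
v-values: -3, -14, -7, -12, 4, 2; range = 4 − (-14) = 18.
Area = (10 × 18) / 2 = 90.

90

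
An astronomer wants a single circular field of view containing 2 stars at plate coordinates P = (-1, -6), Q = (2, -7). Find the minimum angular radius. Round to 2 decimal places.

The smallest circle enclosing two points has them as diameter endpoints.
Centre = midpoint = (0.5, -6.5); r² = |PQ|²/4 = 10/4 = 2.5.
r = √(2.5) ≈ 1.58.

1.58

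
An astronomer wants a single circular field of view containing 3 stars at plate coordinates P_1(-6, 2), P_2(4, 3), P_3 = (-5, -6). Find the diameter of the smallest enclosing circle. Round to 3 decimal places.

12.732

Side lengths²: P_1P_2² = 101, P_1P_3² = 65, P_2P_3² = 162.
Since P_2P_3² = 162 < 101 + 65 = 166, the triangle is acute, so the smallest enclosing circle is the circumcircle.
Circumcentre = (-11/18, -25/18), r² = 6565/162.
Diameter = 2r = 2√(6565/162) ≈ 12.732.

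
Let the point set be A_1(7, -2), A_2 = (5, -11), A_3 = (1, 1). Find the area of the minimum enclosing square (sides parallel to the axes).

The bounding box has width 6 and height 12.
An axis-aligned square enclosing the set must have side ≥ max(width, height).
So the minimum side is max(6, 12) = 12.
Area = 12² = 144.

144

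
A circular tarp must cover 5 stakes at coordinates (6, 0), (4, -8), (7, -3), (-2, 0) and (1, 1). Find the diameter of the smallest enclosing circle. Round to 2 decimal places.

10.31

A smallest enclosing disk is always determined by at most three of the input points on its boundary.
The minimum enclosing circle is determined by three boundary points: (6, 0), (4, -8), (-2, 0).
Their circumcentre is (2, -3.25) with r² = 26.5625.
The farthest remaining point (7, -3) is at distance² 25.0625 ≤ 26.5625.
Diameter = 2r = 2√(26.5625) ≈ 10.31.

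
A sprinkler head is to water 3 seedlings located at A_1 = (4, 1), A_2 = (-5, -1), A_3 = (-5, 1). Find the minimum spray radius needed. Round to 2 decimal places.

Side lengths²: A_1A_2² = 85, A_1A_3² = 81, A_2A_3² = 4.
Since A_1A_2² = 85 ≥ 81 + 4 = 85, the angle opposite A_1A_2 is not acute, so the smallest enclosing circle has A_1A_2 as diameter.
Centre = midpoint of A_1A_2 = (-0.5, 0), r² = 85/4 = 21.25.
r = √(21.25) ≈ 4.61.

4.61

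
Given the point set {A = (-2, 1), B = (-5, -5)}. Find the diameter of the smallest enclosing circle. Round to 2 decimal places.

6.71

The smallest circle enclosing two points has them as diameter endpoints.
Centre = midpoint = (-3.5, -2); r² = |AB|²/4 = 45/4 = 11.25.
Diameter = 2r = 2√(11.25) ≈ 6.71.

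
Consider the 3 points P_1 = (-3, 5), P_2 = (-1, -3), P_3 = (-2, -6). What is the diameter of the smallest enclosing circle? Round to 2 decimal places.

Side lengths²: P_1P_2² = 68, P_1P_3² = 122, P_2P_3² = 10.
Since P_1P_3² = 122 ≥ 68 + 10 = 78, the angle opposite P_1P_3 is not acute, so the smallest enclosing circle has P_1P_3 as diameter.
Centre = midpoint of P_1P_3 = (-2.5, -0.5), r² = 122/4 = 30.5.
Diameter = 2r = 2√(30.5) ≈ 11.05.

11.05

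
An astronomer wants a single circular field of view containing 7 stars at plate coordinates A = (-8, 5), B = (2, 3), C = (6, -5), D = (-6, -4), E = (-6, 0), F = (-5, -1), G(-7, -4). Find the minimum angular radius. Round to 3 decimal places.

By Welzl's lemma the MEC is supported by two points (diametrically opposite) or three points (on a circumcircle).
The farthest pair is A–C with squared distance 296. The circle on this segment as diameter has centre (-1, 0) and r² = 296/4 = 74.
Check B: distance² to centre = 18 ≤ 74, so it lies inside.
All remaining points lie in this disk, and no smaller disk contains both endpoints, so this is the minimum enclosing circle.
r = √74 ≈ 8.602.

8.602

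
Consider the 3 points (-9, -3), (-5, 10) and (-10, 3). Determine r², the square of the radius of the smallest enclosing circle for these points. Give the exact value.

46.25

Call the three points A, B, C in the order given.
Side lengths²: AB² = 185, AC² = 37, BC² = 74.
Since AB² = 185 ≥ 74 + 37 = 111, the angle opposite AB is not acute, so the smallest enclosing circle has AB as diameter.
Centre = midpoint of AB = (-7, 3.5), r² = 185/4 = 46.25.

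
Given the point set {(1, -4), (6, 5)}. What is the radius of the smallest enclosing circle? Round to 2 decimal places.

The smallest circle enclosing two points has them as diameter endpoints.
Centre = midpoint = (3.5, 0.5); r² = |(1, -4)−(6, 5)|²/4 = 106/4 = 26.5.
r = √(26.5) ≈ 5.15.

5.15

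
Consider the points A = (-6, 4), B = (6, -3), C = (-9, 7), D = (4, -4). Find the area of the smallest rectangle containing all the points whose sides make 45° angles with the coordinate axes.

In coordinates u = x + y, v = x − y the rectangle is axis-aligned; the map (x,y)→(u,v) scales areas by 2.
u-values: -2, 3, -2, 0; range = 3 − (-2) = 5.
v-values: -10, 9, -16, 8; range = 9 − (-16) = 25.
Area = (5 × 25) / 2 = 62.5.

62.5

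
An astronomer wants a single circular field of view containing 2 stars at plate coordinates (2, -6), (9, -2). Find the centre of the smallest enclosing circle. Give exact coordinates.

(5.5, -4)

The smallest circle enclosing two points has them as diameter endpoints.
Centre = midpoint = (5.5, -4); r² = |(2, -6)−(9, -2)|²/4 = 65/4 = 16.25.
Centre = (5.5, -4).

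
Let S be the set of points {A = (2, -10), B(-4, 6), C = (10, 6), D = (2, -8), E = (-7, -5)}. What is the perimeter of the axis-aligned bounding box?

Width = max x − min x = 10 − (-7) = 17.
Height = max y − min y = 6 − (-10) = 16.
Perimeter = 2(17 + 16) = 66.

66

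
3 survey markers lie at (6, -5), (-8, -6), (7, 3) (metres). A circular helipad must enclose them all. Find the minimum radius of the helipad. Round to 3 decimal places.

8.746

Call the three points A, B, C in the order given.
Side lengths²: AB² = 197, AC² = 65, BC² = 306.
Since BC² = 306 ≥ 197 + 65 = 262, the angle opposite BC is not acute, so the smallest enclosing circle has BC as diameter.
Centre = midpoint of BC = (-0.5, -1.5), r² = 306/4 = 76.5.
r = √(76.5) ≈ 8.746.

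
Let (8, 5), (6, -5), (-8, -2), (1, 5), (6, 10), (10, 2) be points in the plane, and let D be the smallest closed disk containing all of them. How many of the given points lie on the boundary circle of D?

3

A smallest enclosing disk is always determined by at most three of the input points on its boundary.
The minimum enclosing circle is determined by three boundary points: (-8, -2), (6, 10), (10, 2).
Their circumcentre is (0.5, 2.25) with r² = 90.3125.
The farthest remaining point (6, -5) is at distance² 82.8125 ≤ 90.3125.
The points at distance exactly r from the centre are (-8, -2), (6, 10), (10, 2) — 3 points.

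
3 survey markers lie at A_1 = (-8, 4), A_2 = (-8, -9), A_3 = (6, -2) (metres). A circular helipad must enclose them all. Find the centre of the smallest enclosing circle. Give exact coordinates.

Side lengths²: A_1A_2² = 169, A_1A_3² = 232, A_2A_3² = 245.
Since A_2A_3² = 245 < 232 + 169 = 401, the triangle is acute, so the smallest enclosing circle is the circumcircle.
Circumcentre = (-2.5, -2.5), r² = 72.5.
Centre = (-2.5, -2.5).

(-2.5, -2.5)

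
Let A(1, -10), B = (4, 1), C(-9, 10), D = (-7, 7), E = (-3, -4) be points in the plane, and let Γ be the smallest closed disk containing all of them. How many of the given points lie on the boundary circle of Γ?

2

The minimum enclosing circle of a finite set is fixed by two of the points (as a diameter) or three (as a circumcircle).
The farthest pair is A–C with squared distance 500. The circle on this segment as diameter has centre (-4, 0) and r² = 500/4 = 125.
Check B: distance² to centre = 65 ≤ 125, so it lies inside.
All remaining points lie in this disk, and no smaller disk contains both endpoints, so this is the minimum enclosing circle.
The points at distance exactly r from the centre are A, C — 2 points.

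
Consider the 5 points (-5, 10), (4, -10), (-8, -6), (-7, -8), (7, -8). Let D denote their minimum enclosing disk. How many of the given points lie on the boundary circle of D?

A smallest enclosing disk is always determined by at most three of the input points on its boundary.
The farthest pair is (-5, 10)–(4, -10) with squared distance 481. The circle on this segment as diameter has centre (-0.5, 0) and r² = 481/4 = 120.25.
Check (-8, -6): distance² to centre = 92.25 ≤ 120.25, so it lies inside.
All remaining points lie in this disk, and no smaller disk contains both endpoints, so this is the minimum enclosing circle.
The points at distance exactly r from the centre are (-5, 10), (4, -10), (7, -8) — 3 points.

3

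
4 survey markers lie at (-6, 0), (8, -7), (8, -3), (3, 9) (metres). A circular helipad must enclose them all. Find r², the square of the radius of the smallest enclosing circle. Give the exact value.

A smallest enclosing disk is always determined by at most three of the input points on its boundary.
The minimum enclosing circle is determined by three boundary points: (-6, 0), (8, -7), (3, 9).
Their circumcentre is (17/6, 1/6) with r² = 1405/18.
The farthest remaining point (8, -3) is at distance² 661/18 ≤ 1405/18.

1405/18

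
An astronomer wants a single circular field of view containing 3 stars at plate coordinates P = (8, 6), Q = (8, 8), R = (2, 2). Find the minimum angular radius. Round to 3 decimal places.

Side lengths²: PQ² = 4, PR² = 52, QR² = 72.
Since QR² = 72 ≥ 52 + 4 = 56, the angle opposite QR is not acute, so the smallest enclosing circle has QR as diameter.
Centre = midpoint of QR = (5, 5), r² = 72/4 = 18.
r = √18 ≈ 4.243.

4.243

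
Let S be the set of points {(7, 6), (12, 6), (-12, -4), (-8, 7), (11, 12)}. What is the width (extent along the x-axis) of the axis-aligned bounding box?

24

max x = 12, min x = -12, so width = 24.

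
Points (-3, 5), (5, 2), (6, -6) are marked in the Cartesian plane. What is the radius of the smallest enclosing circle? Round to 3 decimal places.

7.106

Call the three points A, B, C in the order given.
Side lengths²: AB² = 73, AC² = 202, BC² = 65.
Since AC² = 202 ≥ 73 + 65 = 138, the angle opposite AC is not acute, so the smallest enclosing circle has AC as diameter.
Centre = midpoint of AC = (1.5, -0.5), r² = 202/4 = 50.5.
r = √(50.5) ≈ 7.106.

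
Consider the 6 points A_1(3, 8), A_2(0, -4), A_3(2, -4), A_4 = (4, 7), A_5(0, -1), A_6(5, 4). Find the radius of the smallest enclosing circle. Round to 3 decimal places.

The minimum enclosing circle of a finite set is fixed by two of the points (as a diameter) or three (as a circumcircle).
The farthest pair is A_1–A_2 with squared distance 153. The circle on this segment as diameter has centre (1.5, 2) and r² = 153/4 = 38.25.
Check A_3: distance² to centre = 36.25 ≤ 38.25, so it lies inside.
All remaining points lie in this disk, and no smaller disk contains both endpoints, so this is the minimum enclosing circle.
r = √(38.25) ≈ 6.185.

6.185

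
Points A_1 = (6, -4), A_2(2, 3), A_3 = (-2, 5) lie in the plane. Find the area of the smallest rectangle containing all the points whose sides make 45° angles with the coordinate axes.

In coordinates u = x + y, v = x − y the rectangle is axis-aligned; the map (x,y)→(u,v) scales areas by 2.
u-values: 2, 5, 3; range = 5 − 2 = 3.
v-values: 10, -1, -7; range = 10 − (-7) = 17.
Area = (3 × 17) / 2 = 25.5.

25.5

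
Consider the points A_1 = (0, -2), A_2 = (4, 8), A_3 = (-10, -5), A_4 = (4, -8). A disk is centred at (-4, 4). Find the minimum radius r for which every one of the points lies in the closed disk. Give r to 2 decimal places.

14.42

The required radius is the distance from (-4, 4) to the farthest point.
Squared distances: 52, 80, 117, 208.
Maximum is 208, attained at A_4.
r = √208 ≈ 14.42.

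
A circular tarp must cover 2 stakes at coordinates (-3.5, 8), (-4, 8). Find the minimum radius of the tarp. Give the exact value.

0.25

The smallest circle enclosing two points has them as diameter endpoints.
Centre = midpoint = (-3.75, 8); r² = |(-3.5, 8)−(-4, 8)|²/4 = 0.25/4 = 0.0625.
r = √(0.0625) = 0.25.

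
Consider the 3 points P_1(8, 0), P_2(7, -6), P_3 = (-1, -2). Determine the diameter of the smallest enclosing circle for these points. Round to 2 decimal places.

Side lengths²: P_1P_2² = 37, P_1P_3² = 85, P_2P_3² = 80.
Since P_1P_3² = 85 < 80 + 37 = 117, the triangle is acute, so the smallest enclosing circle is the circumcircle.
Circumcentre = (99/26, -31/13), r² = 15725/676.
Diameter = 2r = 2√(15725/676) ≈ 9.65.

9.65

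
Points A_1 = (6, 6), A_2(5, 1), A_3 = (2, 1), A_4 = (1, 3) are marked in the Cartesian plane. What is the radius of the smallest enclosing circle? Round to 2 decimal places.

By Welzl's lemma the MEC is supported by two points (diametrically opposite) or three points (on a circumcircle).
The farthest pair is A_1–A_3 with squared distance 41. The circle on this segment as diameter has centre (4, 3.5) and r² = 41/4 = 10.25.
Check A_2: distance² to centre = 7.25 ≤ 10.25, so it lies inside.
All remaining points lie in this disk, and no smaller disk contains both endpoints, so this is the minimum enclosing circle.
r = √(10.25) ≈ 3.20.

3.20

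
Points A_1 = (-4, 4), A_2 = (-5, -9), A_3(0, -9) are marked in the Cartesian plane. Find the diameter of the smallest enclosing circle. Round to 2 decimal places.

13.64

Side lengths²: A_1A_2² = 170, A_1A_3² = 185, A_2A_3² = 25.
Since A_1A_3² = 185 < 170 + 25 = 195, the triangle is acute, so the smallest enclosing circle is the circumcircle.
Circumcentre = (-2.5, -69/26), r² = 15725/338.
Diameter = 2r = 2√(15725/338) ≈ 13.64.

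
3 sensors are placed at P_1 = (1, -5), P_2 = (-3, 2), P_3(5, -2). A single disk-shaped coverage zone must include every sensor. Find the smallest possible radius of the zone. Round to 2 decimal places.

Side lengths²: P_1P_2² = 65, P_1P_3² = 25, P_2P_3² = 80.
Since P_2P_3² = 80 < 65 + 25 = 90, the triangle is acute, so the smallest enclosing circle is the circumcircle.
Circumcentre = (0.75, -0.5), r² = 20.3125.
r = √(20.3125) ≈ 4.51.

4.51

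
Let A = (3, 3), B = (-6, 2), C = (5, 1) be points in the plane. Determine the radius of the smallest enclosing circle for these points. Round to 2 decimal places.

5.52

Side lengths²: AB² = 82, AC² = 8, BC² = 122.
Since BC² = 122 ≥ 82 + 8 = 90, the angle opposite BC is not acute, so the smallest enclosing circle has BC as diameter.
Centre = midpoint of BC = (-0.5, 1.5), r² = 122/4 = 30.5.
r = √(30.5) ≈ 5.52.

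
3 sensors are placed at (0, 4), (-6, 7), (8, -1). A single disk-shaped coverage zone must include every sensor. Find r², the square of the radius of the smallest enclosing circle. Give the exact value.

Call the three points A, B, C in the order given.
Side lengths²: AB² = 45, AC² = 89, BC² = 260.
Since BC² = 260 ≥ 89 + 45 = 134, the angle opposite BC is not acute, so the smallest enclosing circle has BC as diameter.
Centre = midpoint of BC = (1, 3), r² = 260/4 = 65.

65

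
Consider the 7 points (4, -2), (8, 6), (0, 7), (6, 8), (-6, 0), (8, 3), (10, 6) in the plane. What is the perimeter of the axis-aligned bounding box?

Width = max x − min x = 10 − (-6) = 16.
Height = max y − min y = 8 − (-2) = 10.
Perimeter = 2(16 + 10) = 52.

52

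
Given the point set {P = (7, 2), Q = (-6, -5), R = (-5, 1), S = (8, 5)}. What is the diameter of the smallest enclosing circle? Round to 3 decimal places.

By Welzl's lemma the MEC is supported by two points (diametrically opposite) or three points (on a circumcircle).
The farthest pair is Q–S with squared distance 296. The circle on this segment as diameter has centre (1, 0) and r² = 296/4 = 74.
Check P: distance² to centre = 40 ≤ 74, so it lies inside.
All remaining points lie in this disk, and no smaller disk contains both endpoints, so this is the minimum enclosing circle.
Diameter = 2r = 2√74 ≈ 17.205.

17.205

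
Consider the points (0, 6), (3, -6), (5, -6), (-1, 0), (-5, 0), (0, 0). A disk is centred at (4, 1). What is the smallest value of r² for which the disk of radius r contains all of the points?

The required radius is the distance from (4, 1) to the farthest point.
Squared distances: 41, 50, 50, 26, 82, 17.
Maximum is 82, attained at (-5, 0).

82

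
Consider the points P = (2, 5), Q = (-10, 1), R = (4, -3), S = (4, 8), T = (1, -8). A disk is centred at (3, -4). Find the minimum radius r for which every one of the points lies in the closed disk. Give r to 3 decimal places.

The required radius is the distance from (3, -4) to the farthest point.
Squared distances: 82, 194, 2, 145, 20.
Maximum is 194, attained at Q.
r = √194 ≈ 13.928.

13.928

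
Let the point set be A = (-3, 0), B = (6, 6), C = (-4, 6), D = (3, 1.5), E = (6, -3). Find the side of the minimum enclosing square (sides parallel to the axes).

The bounding box has width 10 and height 9.
An axis-aligned square enclosing the set must have side ≥ max(width, height).
So the minimum side is max(10, 9) = 10.

10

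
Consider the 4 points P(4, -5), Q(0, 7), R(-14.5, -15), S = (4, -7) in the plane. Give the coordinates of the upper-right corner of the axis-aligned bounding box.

x-range [-14.5, 4], y-range [-15, 7].
The upper-right corner is (4, 7).

(4, 7)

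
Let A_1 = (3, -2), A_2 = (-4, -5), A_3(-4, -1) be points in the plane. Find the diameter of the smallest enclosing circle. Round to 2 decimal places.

Side lengths²: A_1A_2² = 58, A_1A_3² = 50, A_2A_3² = 16.
Since A_1A_2² = 58 < 50 + 16 = 66, the triangle is acute, so the smallest enclosing circle is the circumcircle.
Circumcentre = (-5/7, -3), r² = 725/49.
Diameter = 2r = 2√(725/49) ≈ 7.69.

7.69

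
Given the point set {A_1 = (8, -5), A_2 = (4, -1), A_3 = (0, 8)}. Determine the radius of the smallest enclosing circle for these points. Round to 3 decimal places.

7.632

Side lengths²: A_1A_2² = 32, A_1A_3² = 233, A_2A_3² = 97.
Since A_1A_3² = 233 ≥ 97 + 32 = 129, the angle opposite A_1A_3 is not acute, so the smallest enclosing circle has A_1A_3 as diameter.
Centre = midpoint of A_1A_3 = (4, 1.5), r² = 233/4 = 58.25.
r = √(58.25) ≈ 7.632.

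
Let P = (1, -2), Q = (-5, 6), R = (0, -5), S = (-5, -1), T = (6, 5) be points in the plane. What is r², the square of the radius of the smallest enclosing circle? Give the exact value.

The minimum enclosing circle is determined by three boundary points: Q, R, T.
Their circumcentre is (9/58, 99/58) with r² = 75701/1682.
The farthest remaining point S is at distance² 57025/1682 ≤ 75701/1682.

75701/1682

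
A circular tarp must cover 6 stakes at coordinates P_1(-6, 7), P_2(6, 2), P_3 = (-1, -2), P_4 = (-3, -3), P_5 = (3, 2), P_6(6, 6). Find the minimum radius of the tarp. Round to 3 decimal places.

6.838

The minimum enclosing circle is determined by three boundary points: P_1, P_4, P_6.
Their circumcentre is (-7/26, 85/26) with r² = 15805/338.
The farthest remaining point P_2 is at distance² 13829/338 ≤ 15805/338.
r = √(15805/338) ≈ 6.838.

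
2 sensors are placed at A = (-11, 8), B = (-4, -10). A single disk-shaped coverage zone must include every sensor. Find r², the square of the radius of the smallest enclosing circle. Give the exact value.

The smallest circle enclosing two points has them as diameter endpoints.
Centre = midpoint = (-7.5, -1); r² = |AB|²/4 = 373/4 = 93.25.

93.25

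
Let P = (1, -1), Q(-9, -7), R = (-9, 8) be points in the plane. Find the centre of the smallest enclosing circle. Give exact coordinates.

Side lengths²: PQ² = 136, PR² = 181, QR² = 225.
Since QR² = 225 < 181 + 136 = 317, the triangle is acute, so the smallest enclosing circle is the circumcircle.
Circumcentre = (-6.7, 0.5), r² = 61.54.
Centre = (-6.7, 0.5).

(-6.7, 0.5)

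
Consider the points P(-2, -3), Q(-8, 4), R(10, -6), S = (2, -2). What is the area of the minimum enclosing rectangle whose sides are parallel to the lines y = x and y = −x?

126

In coordinates u = x + y, v = x − y the rectangle is axis-aligned; the map (x,y)→(u,v) scales areas by 2.
u-values: -5, -4, 4, 0; range = 4 − (-5) = 9.
v-values: 1, -12, 16, 4; range = 16 − (-12) = 28.
Area = (9 × 28) / 2 = 126.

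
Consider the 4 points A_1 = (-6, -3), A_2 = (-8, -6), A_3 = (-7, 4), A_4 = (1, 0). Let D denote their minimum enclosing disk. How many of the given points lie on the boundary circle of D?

The minimum enclosing circle is determined by three boundary points: A_2, A_3, A_4.
Their circumcentre is (-65/14, -9/7) with r² = 6565/196.
The farthest remaining point A_1 is at distance² 937/196 ≤ 6565/196.
The points at distance exactly r from the centre are A_2, A_3, A_4 — 3 points.

3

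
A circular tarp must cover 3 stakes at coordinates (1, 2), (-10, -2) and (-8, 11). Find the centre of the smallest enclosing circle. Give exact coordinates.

Call the three points A, B, C in the order given.
Side lengths²: AB² = 137, AC² = 162, BC² = 173.
Since BC² = 173 < 162 + 137 = 299, the triangle is acute, so the smallest enclosing circle is the circumcircle.
Circumcentre = (-179/30, 121/30), r² = 23701/450.
Centre = (-179/30, 121/30).

(-179/30, 121/30)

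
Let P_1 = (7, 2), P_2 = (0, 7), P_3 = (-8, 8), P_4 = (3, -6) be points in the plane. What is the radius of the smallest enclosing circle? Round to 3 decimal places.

A smallest enclosing disk is always determined by at most three of the input points on its boundary.
The minimum enclosing circle is determined by three boundary points: P_1, P_3, P_4.
Their circumcentre is (-23/12, 35/24) with r² = 45965/576.
The farthest remaining point P_2 is at distance² 19805/576 ≤ 45965/576.
r = √(45965/576) ≈ 8.933.

8.933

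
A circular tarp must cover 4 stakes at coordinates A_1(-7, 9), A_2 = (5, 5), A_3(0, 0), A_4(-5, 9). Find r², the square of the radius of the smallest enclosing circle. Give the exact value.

40.625

A smallest enclosing disk is always determined by at most three of the input points on its boundary.
The minimum enclosing circle is determined by three boundary points: A_1, A_2, A_3.
Their circumcentre is (-1.25, 6.25) with r² = 40.625.
The farthest remaining point A_4 is at distance² 21.625 ≤ 40.625.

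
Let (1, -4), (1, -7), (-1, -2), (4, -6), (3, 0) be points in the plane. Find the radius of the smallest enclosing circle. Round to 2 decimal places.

The minimum enclosing circle of a finite set is fixed by two of the points (as a diameter) or three (as a circumcircle).
The farthest pair is (1, -7)–(3, 0) with squared distance 53. The circle on this segment as diameter has centre (2, -3.5) and r² = 53/4 = 13.25.
Check (1, -4): distance² to centre = 1.25 ≤ 13.25, so it lies inside.
All remaining points lie in this disk, and no smaller disk contains both endpoints, so this is the minimum enclosing circle.
r = √(13.25) ≈ 3.64.

3.64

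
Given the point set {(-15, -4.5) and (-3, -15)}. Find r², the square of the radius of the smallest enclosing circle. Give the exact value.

63.5625

The smallest circle enclosing two points has them as diameter endpoints.
Centre = midpoint = (-9, -9.75); r² = |(-15, -4.5)−(-3, -15)|²/4 = 254.25/4 = 63.5625.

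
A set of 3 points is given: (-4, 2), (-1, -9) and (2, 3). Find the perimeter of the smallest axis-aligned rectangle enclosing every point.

Width = max x − min x = 2 − (-4) = 6.
Height = max y − min y = 3 − (-9) = 12.
Perimeter = 2(6 + 12) = 36.

36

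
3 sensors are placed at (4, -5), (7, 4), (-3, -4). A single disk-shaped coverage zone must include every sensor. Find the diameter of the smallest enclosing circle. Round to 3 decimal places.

12.806

Call the three points A, B, C in the order given.
Side lengths²: AB² = 90, AC² = 50, BC² = 164.
Since BC² = 164 ≥ 90 + 50 = 140, the angle opposite BC is not acute, so the smallest enclosing circle has BC as diameter.
Centre = midpoint of BC = (2, 0), r² = 164/4 = 41.
Diameter = 2r = 2√41 ≈ 12.806.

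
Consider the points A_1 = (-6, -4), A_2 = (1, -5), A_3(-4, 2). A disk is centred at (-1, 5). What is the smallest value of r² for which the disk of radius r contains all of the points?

106

The required radius is the distance from (-1, 5) to the farthest point.
Squared distances: 106, 104, 18.
Maximum is 106, attained at A_1.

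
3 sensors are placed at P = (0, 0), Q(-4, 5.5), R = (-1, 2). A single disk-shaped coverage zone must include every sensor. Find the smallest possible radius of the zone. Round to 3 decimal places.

Side lengths²: PQ² = 46.25, PR² = 5, QR² = 21.25.
Since PQ² = 46.25 ≥ 21.25 + 5 = 26.25, the angle opposite PQ is not acute, so the smallest enclosing circle has PQ as diameter.
Centre = midpoint of PQ = (-2, 2.75), r² = 46.25/4 = 11.5625.
r = √(11.5625) ≈ 3.400.

3.400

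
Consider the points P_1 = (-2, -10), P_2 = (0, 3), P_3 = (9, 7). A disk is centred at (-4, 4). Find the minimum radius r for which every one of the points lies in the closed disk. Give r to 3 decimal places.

The required radius is the distance from (-4, 4) to the farthest point.
Squared distances: 200, 17, 178.
Maximum is 200, attained at P_1.
r = √200 ≈ 14.142.

14.142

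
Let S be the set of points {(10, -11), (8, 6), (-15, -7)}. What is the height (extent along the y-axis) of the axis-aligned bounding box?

17

max y = 6, min y = -11, so height = 17.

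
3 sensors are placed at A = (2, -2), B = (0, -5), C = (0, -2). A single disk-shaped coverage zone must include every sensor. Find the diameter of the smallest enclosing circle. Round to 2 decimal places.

Side lengths²: AB² = 13, AC² = 4, BC² = 9.
Since AB² = 13 ≥ 9 + 4 = 13, the angle opposite AB is not acute, so the smallest enclosing circle has AB as diameter.
Centre = midpoint of AB = (1, -3.5), r² = 13/4 = 3.25.
Diameter = 2r = 2√(3.25) ≈ 3.61.

3.61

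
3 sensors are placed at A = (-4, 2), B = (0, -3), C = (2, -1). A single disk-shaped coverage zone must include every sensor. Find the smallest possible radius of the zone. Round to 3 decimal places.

3.375

Side lengths²: AB² = 41, AC² = 45, BC² = 8.
Since AC² = 45 < 41 + 8 = 49, the triangle is acute, so the smallest enclosing circle is the circumcircle.
Circumcentre = (-7/6, 1/6), r² = 205/18.
r = √(205/18) ≈ 3.375.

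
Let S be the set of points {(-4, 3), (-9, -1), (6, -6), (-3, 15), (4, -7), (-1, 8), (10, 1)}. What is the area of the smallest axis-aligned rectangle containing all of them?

x ranges over [-9, 10], width 19.
y ranges over [-7, 15], height 22.
Area = 19 × 22 = 418.

418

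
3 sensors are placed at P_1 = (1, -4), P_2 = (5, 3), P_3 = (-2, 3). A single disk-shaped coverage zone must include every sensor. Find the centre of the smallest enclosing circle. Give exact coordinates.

Side lengths²: P_1P_2² = 65, P_1P_3² = 58, P_2P_3² = 49.
Since P_1P_2² = 65 < 58 + 49 = 107, the triangle is acute, so the smallest enclosing circle is the circumcircle.
Circumcentre = (1.5, 5/14), r² = 1885/98.
Centre = (1.5, 5/14).

(1.5, 5/14)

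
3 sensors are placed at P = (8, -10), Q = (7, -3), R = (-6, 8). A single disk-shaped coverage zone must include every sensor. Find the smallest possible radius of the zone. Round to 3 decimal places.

11.402

Side lengths²: PQ² = 50, PR² = 520, QR² = 290.
Since PR² = 520 ≥ 290 + 50 = 340, the angle opposite PR is not acute, so the smallest enclosing circle has PR as diameter.
Centre = midpoint of PR = (1, -1), r² = 520/4 = 130.
r = √130 ≈ 11.402.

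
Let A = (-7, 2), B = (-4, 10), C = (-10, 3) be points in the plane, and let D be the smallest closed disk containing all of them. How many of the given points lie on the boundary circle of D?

2

Side lengths²: AB² = 73, AC² = 10, BC² = 85.
Since BC² = 85 ≥ 73 + 10 = 83, the angle opposite BC is not acute, so the smallest enclosing circle has BC as diameter.
Centre = midpoint of BC = (-7, 6.5), r² = 85/4 = 21.25.
The points at distance exactly r from the centre are B, C — 2 points.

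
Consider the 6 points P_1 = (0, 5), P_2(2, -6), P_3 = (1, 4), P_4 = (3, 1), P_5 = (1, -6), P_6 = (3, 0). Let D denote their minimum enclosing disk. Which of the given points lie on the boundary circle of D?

The minimum enclosing circle of a finite set is fixed by two of the points (as a diameter) or three (as a circumcircle).
The farthest pair is P_1–P_2 with squared distance 125. The circle on this segment as diameter has centre (1, -0.5) and r² = 125/4 = 31.25.
Check P_3: distance² to centre = 20.25 ≤ 31.25, so it lies inside.
All remaining points lie in this disk, and no smaller disk contains both endpoints, so this is the minimum enclosing circle.
The points at distance exactly r from the centre are P_1, P_2 — 2 points.

P_1, P_2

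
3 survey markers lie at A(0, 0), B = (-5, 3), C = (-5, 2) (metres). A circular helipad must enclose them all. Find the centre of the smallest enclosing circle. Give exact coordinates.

Side lengths²: AB² = 34, AC² = 29, BC² = 1.
Since AB² = 34 ≥ 29 + 1 = 30, the angle opposite AB is not acute, so the smallest enclosing circle has AB as diameter.
Centre = midpoint of AB = (-2.5, 1.5), r² = 34/4 = 8.5.
Centre = (-2.5, 1.5).

(-2.5, 1.5)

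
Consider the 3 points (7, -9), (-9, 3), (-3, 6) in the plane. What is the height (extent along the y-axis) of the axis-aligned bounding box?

max y = 6, min y = -9, so height = 15.

15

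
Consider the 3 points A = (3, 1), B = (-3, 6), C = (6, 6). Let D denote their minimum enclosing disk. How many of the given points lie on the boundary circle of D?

Side lengths²: AB² = 61, AC² = 34, BC² = 81.
Since BC² = 81 < 61 + 34 = 95, the triangle is acute, so the smallest enclosing circle is the circumcircle.
Circumcentre = (1.5, 5.3), r² = 20.74.
The points at distance exactly r from the centre are A, B, C — 3 points.

3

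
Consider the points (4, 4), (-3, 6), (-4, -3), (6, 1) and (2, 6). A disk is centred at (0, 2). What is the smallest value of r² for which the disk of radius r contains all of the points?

The required radius is the distance from (0, 2) to the farthest point.
Squared distances: 20, 25, 41, 37, 20.
Maximum is 41, attained at (-4, -3).

41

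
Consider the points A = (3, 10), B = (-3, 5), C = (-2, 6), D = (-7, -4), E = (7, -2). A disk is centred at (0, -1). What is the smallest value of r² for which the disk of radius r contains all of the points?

130

The required radius is the distance from (0, -1) to the farthest point.
Squared distances: 130, 45, 53, 58, 50.
Maximum is 130, attained at A.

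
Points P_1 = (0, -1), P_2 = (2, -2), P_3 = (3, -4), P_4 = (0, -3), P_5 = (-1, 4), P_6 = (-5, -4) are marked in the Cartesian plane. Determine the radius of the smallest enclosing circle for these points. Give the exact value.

5

A smallest enclosing disk is always determined by at most three of the input points on its boundary.
The minimum enclosing circle is determined by three boundary points: P_3, P_5, P_6.
Their circumcentre is (-1, -1) with r² = 25.
The farthest remaining point P_2 is at distance² 10 ≤ 25.
r = √25 = 5.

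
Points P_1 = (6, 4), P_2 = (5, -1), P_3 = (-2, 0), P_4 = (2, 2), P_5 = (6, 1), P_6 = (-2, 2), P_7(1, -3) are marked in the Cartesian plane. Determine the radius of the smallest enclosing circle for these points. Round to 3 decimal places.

4.534

A smallest enclosing disk is always determined by at most three of the input points on its boundary.
The minimum enclosing circle is determined by three boundary points: P_1, P_3, P_7.
Their circumcentre is (7/3, 4/3) with r² = 185/9.
The farthest remaining point P_6 is at distance² 173/9 ≤ 185/9.
r = √(185/9) ≈ 4.534.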